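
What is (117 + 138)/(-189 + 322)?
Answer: 255/133 ≈ 1.9173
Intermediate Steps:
(117 + 138)/(-189 + 322) = 255/133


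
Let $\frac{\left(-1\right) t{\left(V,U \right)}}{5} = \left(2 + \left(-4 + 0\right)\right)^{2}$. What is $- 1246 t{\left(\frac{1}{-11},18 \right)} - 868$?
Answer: $24052$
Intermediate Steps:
$t{\left(V,U \right)} = -20$ ($t{\left(V,U \right)} = - 5 \left(2 + \left(-4 + 0\right)\right)^{2} = - 5 \left(2 - 4\right)^{2} = - 5 \left(-2\right)^{2} = \left(-5\right) 4 = -20$)
$- 1246 t{\left(\frac{1}{-11},18 \right)} - 868 = \left(-1246\right) \left(-20\right) - 868 = 24920 - 868 = 24052$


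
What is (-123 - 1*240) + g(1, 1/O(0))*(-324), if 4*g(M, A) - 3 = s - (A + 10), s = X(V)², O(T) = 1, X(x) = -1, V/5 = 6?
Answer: 204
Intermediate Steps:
V = 30 (V = 5*6 = 30)
s = 1 (s = (-1)² = 1)
g(M, A) = -3/2 - A/4 (g(M, A) = ¾ + (1 - (A + 10))/4 = ¾ + (1 - (10 + A))/4 = ¾ + (1 + (-10 - A))/4 = ¾ + (-9 - A)/4 = ¾ + (-9/4 - A/4) = -3/2 - A/4)
(-123 - 1*240) + g(1, 1/O(0))*(-324) = (-123 - 1*240) + (-3/2 - ¼/1)*(-324) = (-123 - 240) + (-3/2 - ¼*1)*(-324) = -363 + (-3/2 - ¼)*(-324) = -363 - 7/4*(-324) = -363 + 567 = 204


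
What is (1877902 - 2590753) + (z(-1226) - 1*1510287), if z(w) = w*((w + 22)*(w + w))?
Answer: -3621630146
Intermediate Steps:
z(w) = 2*w²*(22 + w) (z(w) = w*((22 + w)*(2*w)) = w*(2*w*(22 + w)) = 2*w²*(22 + w))
(1877902 - 2590753) + (z(-1226) - 1*1510287) = (1877902 - 2590753) + (2*(-1226)²*(22 - 1226) - 1*1510287) = -712851 + (2*1503076*(-1204) - 1510287) = -712851 + (-3619407008 - 1510287) = -712851 - 3620917295 = -3621630146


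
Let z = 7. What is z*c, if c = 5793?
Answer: 40551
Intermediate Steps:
z*c = 7*5793 = 40551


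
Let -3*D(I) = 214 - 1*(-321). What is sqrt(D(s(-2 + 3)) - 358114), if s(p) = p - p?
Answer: I*sqrt(3224631)/3 ≈ 598.58*I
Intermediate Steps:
s(p) = 0
D(I) = -535/3 (D(I) = -(214 - 1*(-321))/3 = -(214 + 321)/3 = -1/3*535 = -535/3)
sqrt(D(s(-2 + 3)) - 358114) = sqrt(-535/3 - 358114) = sqrt(-1074877/3) = I*sqrt(3224631)/3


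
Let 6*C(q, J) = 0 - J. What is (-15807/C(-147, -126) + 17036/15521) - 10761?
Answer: -1250811264/108647 ≈ -11513.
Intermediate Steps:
C(q, J) = -J/6 (C(q, J) = (0 - J)/6 = (-J)/6 = -J/6)
(-15807/C(-147, -126) + 17036/15521) - 10761 = (-15807/((-1/6*(-126))) + 17036/15521) - 10761 = (-15807/21 + 17036*(1/15521)) - 10761 = (-15807*1/21 + 17036/15521) - 10761 = (-5269/7 + 17036/15521) - 10761 = -81660897/108647 - 10761 = -1250811264/108647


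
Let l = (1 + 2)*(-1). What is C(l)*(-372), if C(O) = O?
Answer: 1116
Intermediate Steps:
l = -3 (l = 3*(-1) = -3)
C(l)*(-372) = -3*(-372) = 1116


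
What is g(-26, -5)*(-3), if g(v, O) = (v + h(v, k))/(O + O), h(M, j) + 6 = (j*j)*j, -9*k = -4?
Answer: -11632/1215 ≈ -9.5737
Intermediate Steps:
k = 4/9 (k = -⅑*(-4) = 4/9 ≈ 0.44444)
h(M, j) = -6 + j³ (h(M, j) = -6 + (j*j)*j = -6 + j²*j = -6 + j³)
g(v, O) = (-4310/729 + v)/(2*O) (g(v, O) = (v + (-6 + (4/9)³))/(O + O) = (v + (-6 + 64/729))/((2*O)) = (v - 4310/729)*(1/(2*O)) = (-4310/729 + v)*(1/(2*O)) = (-4310/729 + v)/(2*O))
g(-26, -5)*(-3) = ((1/1458)*(-4310 + 729*(-26))/(-5))*(-3) = ((1/1458)*(-⅕)*(-4310 - 18954))*(-3) = ((1/1458)*(-⅕)*(-23264))*(-3) = (11632/3645)*(-3) = -11632/1215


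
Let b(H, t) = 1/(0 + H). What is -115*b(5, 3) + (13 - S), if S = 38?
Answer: -48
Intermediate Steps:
b(H, t) = 1/H
-115*b(5, 3) + (13 - S) = -115/5 + (13 - 1*38) = -115*⅕ + (13 - 38) = -23 - 25 = -48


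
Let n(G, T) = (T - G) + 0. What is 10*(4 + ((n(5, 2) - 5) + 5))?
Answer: 10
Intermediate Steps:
n(G, T) = T - G
10*(4 + ((n(5, 2) - 5) + 5)) = 10*(4 + (((2 - 1*5) - 5) + 5)) = 10*(4 + (((2 - 5) - 5) + 5)) = 10*(4 + ((-3 - 5) + 5)) = 10*(4 + (-8 + 5)) = 10*(4 - 3) = 10*1 = 10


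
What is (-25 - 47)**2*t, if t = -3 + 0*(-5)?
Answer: -15552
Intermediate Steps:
t = -3 (t = -3 + 0 = -3)
(-25 - 47)**2*t = (-25 - 47)**2*(-3) = (-72)**2*(-3) = 5184*(-3) = -15552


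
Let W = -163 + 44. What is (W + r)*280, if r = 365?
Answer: 68880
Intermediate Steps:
W = -119
(W + r)*280 = (-119 + 365)*280 = 246*280 = 68880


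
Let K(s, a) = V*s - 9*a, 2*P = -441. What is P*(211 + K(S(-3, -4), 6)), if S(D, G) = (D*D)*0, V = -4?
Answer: -69237/2 ≈ -34619.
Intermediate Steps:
P = -441/2 (P = (1/2)*(-441) = -441/2 ≈ -220.50)
S(D, G) = 0 (S(D, G) = D**2*0 = 0)
K(s, a) = -9*a - 4*s (K(s, a) = -4*s - 9*a = -9*a - 4*s)
P*(211 + K(S(-3, -4), 6)) = -441*(211 + (-9*6 - 4*0))/2 = -441*(211 + (-54 + 0))/2 = -441*(211 - 54)/2 = -441/2*157 = -69237/2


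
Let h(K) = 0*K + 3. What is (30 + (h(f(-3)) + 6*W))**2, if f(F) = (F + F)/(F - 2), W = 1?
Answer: 1521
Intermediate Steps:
f(F) = 2*F/(-2 + F) (f(F) = (2*F)/(-2 + F) = 2*F/(-2 + F))
h(K) = 3 (h(K) = 0 + 3 = 3)
(30 + (h(f(-3)) + 6*W))**2 = (30 + (3 + 6*1))**2 = (30 + (3 + 6))**2 = (30 + 9)**2 = 39**2 = 1521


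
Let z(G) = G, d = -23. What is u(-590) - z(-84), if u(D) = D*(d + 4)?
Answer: 11294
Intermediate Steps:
u(D) = -19*D (u(D) = D*(-23 + 4) = D*(-19) = -19*D)
u(-590) - z(-84) = -19*(-590) - 1*(-84) = 11210 + 84 = 11294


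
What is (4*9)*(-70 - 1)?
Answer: -2556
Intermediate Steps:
(4*9)*(-70 - 1) = 36*(-71) = -2556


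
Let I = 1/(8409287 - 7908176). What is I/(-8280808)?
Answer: -1/4149603977688 ≈ -2.4099e-13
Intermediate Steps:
I = 1/501111 ≈ 1.9956e-6
I/(-8280808) = (1/501111)/(-8280808) = (1/501111)*(-1/8280808) = -1/4149603977688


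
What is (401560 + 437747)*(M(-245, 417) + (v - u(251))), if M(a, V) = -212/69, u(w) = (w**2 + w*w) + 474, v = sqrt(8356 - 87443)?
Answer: -2441559730064/23 + 839307*I*sqrt(79087) ≈ -1.0615e+11 + 2.3603e+8*I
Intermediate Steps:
v = I*sqrt(79087) (v = sqrt(-79087) = I*sqrt(79087) ≈ 281.22*I)
u(w) = 474 + 2*w**2 (u(w) = (w**2 + w**2) + 474 = 2*w**2 + 474 = 474 + 2*w**2)
M(a, V) = -212/69 (M(a, V) = -212*1/69 = -212/69)
(401560 + 437747)*(M(-245, 417) + (v - u(251))) = (401560 + 437747)*(-212/69 + (I*sqrt(79087) - (474 + 2*251**2))) = 839307*(-212/69 + (I*sqrt(79087) - (474 + 2*63001))) = 839307*(-212/69 + (I*sqrt(79087) - (474 + 126002))) = 839307*(-212/69 + (I*sqrt(79087) - 1*126476)) = 839307*(-212/69 + (I*sqrt(79087) - 126476)) = 839307*(-212/69 + (-126476 + I*sqrt(79087))) = 839307*(-8727056/69 + I*sqrt(79087)) = -2441559730064/23 + 839307*I*sqrt(79087)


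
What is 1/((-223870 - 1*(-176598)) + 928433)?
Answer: 1/881161 ≈ 1.1349e-6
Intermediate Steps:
1/((-223870 - 1*(-176598)) + 928433) = 1/((-223870 + 176598) + 928433) = 1/(-47272 + 928433) = 1/881161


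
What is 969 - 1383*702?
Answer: -969897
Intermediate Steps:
969 - 1383*702 = 969 - 970866 = -969897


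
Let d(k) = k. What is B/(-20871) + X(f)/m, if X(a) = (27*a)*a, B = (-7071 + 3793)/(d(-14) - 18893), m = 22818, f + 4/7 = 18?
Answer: 3775634796800/10504859488137 ≈ 0.35942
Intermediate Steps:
f = 122/7 (f = -4/7 + 18 = 122/7 ≈ 17.429)
B = 3278/18907 (B = (-7071 + 3793)/(-14 - 18893) = -3278/(-18907) = -3278*(-1/18907) = 3278/18907 ≈ 0.17337)
X(a) = 27*a²
B/(-20871) + X(f)/m = (3278/18907)/(-20871) + (27*(122/7)²)/22818 = (3278/18907)*(-1/20871) + (27*(14884/49))*(1/22818) = -3278/394607997 + (401868/49)*(1/22818) = -3278/394607997 + 66978/186347 = 3775634796800/10504859488137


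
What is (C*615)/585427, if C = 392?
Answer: 241080/585427 ≈ 0.41180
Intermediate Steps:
(C*615)/585427 = (392*615)/585427 = 241080*(1/585427) = 241080/585427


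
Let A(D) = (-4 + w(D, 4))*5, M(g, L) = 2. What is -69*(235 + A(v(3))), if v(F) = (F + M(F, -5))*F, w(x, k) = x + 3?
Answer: -21045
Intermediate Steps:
w(x, k) = 3 + x
v(F) = F*(2 + F) (v(F) = (F + 2)*F = (2 + F)*F = F*(2 + F))
A(D) = -5 + 5*D (A(D) = (-4 + (3 + D))*5 = (-1 + D)*5 = -5 + 5*D)
-69*(235 + A(v(3))) = -69*(235 + (-5 + 5*(3*(2 + 3)))) = -69*(235 + (-5 + 5*(3*5))) = -69*(235 + (-5 + 5*15)) = -69*(235 + (-5 + 75)) = -69*(235 + 70) = -69*305 = -21045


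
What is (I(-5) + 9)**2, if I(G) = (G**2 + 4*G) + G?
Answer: 81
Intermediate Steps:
I(G) = G**2 + 5*G
(I(-5) + 9)**2 = (-5*(5 - 5) + 9)**2 = (-5*0 + 9)**2 = (0 + 9)**2 = 9**2 = 81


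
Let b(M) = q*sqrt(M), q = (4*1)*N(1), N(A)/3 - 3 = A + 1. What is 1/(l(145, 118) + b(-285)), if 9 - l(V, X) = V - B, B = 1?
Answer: -1/7735 - 4*I*sqrt(285)/69615 ≈ -0.00012928 - 0.00097002*I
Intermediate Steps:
N(A) = 12 + 3*A (N(A) = 9 + 3*(A + 1) = 9 + 3*(1 + A) = 9 + (3 + 3*A) = 12 + 3*A)
q = 60 (q = (4*1)*(12 + 3*1) = 4*(12 + 3) = 4*15 = 60)
b(M) = 60*sqrt(M)
l(V, X) = 10 - V (l(V, X) = 9 - (V - 1*1) = 9 - (V - 1) = 9 - (-1 + V) = 9 + (1 - V) = 10 - V)
1/(l(145, 118) + b(-285)) = 1/((10 - 1*145) + 60*sqrt(-285)) = 1/((10 - 145) + 60*(I*sqrt(285))) = 1/(-135 + 60*I*sqrt(285))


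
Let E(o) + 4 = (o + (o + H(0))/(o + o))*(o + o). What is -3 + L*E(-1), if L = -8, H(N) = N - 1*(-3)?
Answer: -3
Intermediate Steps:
H(N) = 3 + N (H(N) = N + 3 = 3 + N)
E(o) = -4 + 2*o*(o + (3 + o)/(2*o)) (E(o) = -4 + (o + (o + (3 + 0))/(o + o))*(o + o) = -4 + (o + (o + 3)/((2*o)))*(2*o) = -4 + (o + (3 + o)*(1/(2*o)))*(2*o) = -4 + (o + (3 + o)/(2*o))*(2*o) = -4 + 2*o*(o + (3 + o)/(2*o)))
-3 + L*E(-1) = -3 - 8*(-1 - 1 + 2*(-1)²) = -3 - 8*(-1 - 1 + 2*1) = -3 - 8*(-1 - 1 + 2) = -3 - 8*0 = -3 + 0 = -3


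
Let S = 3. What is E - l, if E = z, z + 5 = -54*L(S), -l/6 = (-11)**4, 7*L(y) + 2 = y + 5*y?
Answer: 614023/7 ≈ 87718.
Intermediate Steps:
L(y) = -2/7 + 6*y/7 (L(y) = -2/7 + (y + 5*y)/7 = -2/7 + (6*y)/7 = -2/7 + 6*y/7)
l = -87846 (l = -6*(-11)**4 = -6*14641 = -87846)
z = -899/7 (z = -5 - 54*(-2/7 + (6/7)*3) = -5 - 54*(-2/7 + 18/7) = -5 - 54*16/7 = -5 - 864/7 = -899/7 ≈ -128.43)
E = -899/7 ≈ -128.43
E - l = -899/7 - 1*(-87846) = -899/7 + 87846 = 614023/7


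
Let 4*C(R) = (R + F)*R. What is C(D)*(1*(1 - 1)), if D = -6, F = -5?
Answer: 0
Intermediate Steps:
C(R) = R*(-5 + R)/4 (C(R) = ((R - 5)*R)/4 = ((-5 + R)*R)/4 = (R*(-5 + R))/4 = R*(-5 + R)/4)
C(D)*(1*(1 - 1)) = ((1/4)*(-6)*(-5 - 6))*(1*(1 - 1)) = ((1/4)*(-6)*(-11))*(1*0) = (33/2)*0 = 0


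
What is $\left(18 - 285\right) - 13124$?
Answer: $-13391$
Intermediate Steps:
$\left(18 - 285\right) - 13124 = -267 - 13124 = -13391$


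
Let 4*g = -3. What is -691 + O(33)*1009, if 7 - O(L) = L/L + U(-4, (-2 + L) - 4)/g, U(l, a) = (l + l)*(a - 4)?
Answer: -726535/3 ≈ -2.4218e+5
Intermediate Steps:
g = -¾ (g = (¼)*(-3) = -¾ ≈ -0.75000)
U(l, a) = 2*l*(-4 + a) (U(l, a) = (2*l)*(-4 + a) = 2*l*(-4 + a))
O(L) = 338/3 - 32*L/3 (O(L) = 7 - (L/L + (2*(-4)*(-4 + ((-2 + L) - 4)))/(-¾)) = 7 - (1 + (2*(-4)*(-4 + (-6 + L)))*(-4/3)) = 7 - (1 + (2*(-4)*(-10 + L))*(-4/3)) = 7 - (1 + (80 - 8*L)*(-4/3)) = 7 - (1 + (-320/3 + 32*L/3)) = 7 - (-317/3 + 32*L/3) = 7 + (317/3 - 32*L/3) = 338/3 - 32*L/3)
-691 + O(33)*1009 = -691 + (338/3 - 32/3*33)*1009 = -691 + (338/3 - 352)*1009 = -691 - 718/3*1009 = -691 - 724462/3 = -726535/3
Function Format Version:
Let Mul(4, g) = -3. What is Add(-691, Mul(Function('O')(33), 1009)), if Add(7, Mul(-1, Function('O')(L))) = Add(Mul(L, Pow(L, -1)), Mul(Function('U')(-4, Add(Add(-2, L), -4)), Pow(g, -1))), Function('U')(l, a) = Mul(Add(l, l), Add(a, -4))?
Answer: Rational(-726535, 3) ≈ -2.4218e+5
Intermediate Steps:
g = Rational(-3, 4) (g = Mul(Rational(1, 4), -3) = Rational(-3, 4) ≈ -0.75000)
Function('U')(l, a) = Mul(2, l, Add(-4, a)) (Function('U')(l, a) = Mul(Mul(2, l), Add(-4, a)) = Mul(2, l, Add(-4, a)))
Function('O')(L) = Add(Rational(338, 3), Mul(Rational(-32, 3), L)) (Function('O')(L) = Add(7, Mul(-1, Add(Mul(L, Pow(L, -1)), Mul(Mul(2, -4, Add(-4, Add(Add(-2, L), -4))), Pow(Rational(-3, 4), -1))))) = Add(7, Mul(-1, Add(1, Mul(Mul(2, -4, Add(-4, Add(-6, L))), Rational(-4, 3))))) = Add(7, Mul(-1, Add(1, Mul(Mul(2, -4, Add(-10, L)), Rational(-4, 3))))) = Add(7, Mul(-1, Add(1, Mul(Add(80, Mul(-8, L)), Rational(-4, 3))))) = Add(7, Mul(-1, Add(1, Add(Rational(-320, 3), Mul(Rational(32, 3), L))))) = Add(7, Mul(-1, Add(Rational(-317, 3), Mul(Rational(32, 3), L)))) = Add(7, Add(Rational(317, 3), Mul(Rational(-32, 3), L))) = Add(Rational(338, 3), Mul(Rational(-32, 3), L)))
Add(-691, Mul(Function('O')(33), 1009)) = Add(-691, Mul(Add(Rational(338, 3), Mul(Rational(-32, 3), 33)), 1009)) = Add(-691, Mul(Add(Rational(338, 3), -352), 1009)) = Add(-691, Mul(Rational(-718, 3), 1009)) = Add(-691, Rational(-724462, 3)) = Rational(-726535, 3)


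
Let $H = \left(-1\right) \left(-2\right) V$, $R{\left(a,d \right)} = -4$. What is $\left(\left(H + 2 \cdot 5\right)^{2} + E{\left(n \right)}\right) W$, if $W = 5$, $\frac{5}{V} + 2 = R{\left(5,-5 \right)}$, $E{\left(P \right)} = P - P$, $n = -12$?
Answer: $\frac{3125}{9} \approx 347.22$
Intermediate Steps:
$E{\left(P \right)} = 0$
$V = - \frac{5}{6}$ ($V = \frac{5}{-2 - 4} = \frac{5}{-6} = 5 \left(- \frac{1}{6}\right) = - \frac{5}{6} \approx -0.83333$)
$H = - \frac{5}{3}$ ($H = \left(-1\right) \left(-2\right) \left(- \frac{5}{6}\right) = 2 \left(- \frac{5}{6}\right) = - \frac{5}{3} \approx -1.6667$)
$\left(\left(H + 2 \cdot 5\right)^{2} + E{\left(n \right)}\right) W = \left(\left(- \frac{5}{3} + 2 \cdot 5\right)^{2} + 0\right) 5 = \left(\left(- \frac{5}{3} + 10\right)^{2} + 0\right) 5 = \left(\left(\frac{25}{3}\right)^{2} + 0\right) 5 = \left(\frac{625}{9} + 0\right) 5 = \frac{625}{9} \cdot 5 = \frac{3125}{9}$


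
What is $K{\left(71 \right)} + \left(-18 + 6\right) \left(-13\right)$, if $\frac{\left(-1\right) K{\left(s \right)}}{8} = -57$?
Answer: $612$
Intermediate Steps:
$K{\left(s \right)} = 456$ ($K{\left(s \right)} = \left(-8\right) \left(-57\right) = 456$)
$K{\left(71 \right)} + \left(-18 + 6\right) \left(-13\right) = 456 + \left(-18 + 6\right) \left(-13\right) = 456 - -156 = 456 + 156 = 612$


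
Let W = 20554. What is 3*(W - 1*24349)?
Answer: -11385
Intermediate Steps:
3*(W - 1*24349) = 3*(20554 - 1*24349) = 3*(20554 - 24349) = 3*(-3795) = -11385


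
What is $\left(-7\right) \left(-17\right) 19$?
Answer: $2261$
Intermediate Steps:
$\left(-7\right) \left(-17\right) 19 = 119 \cdot 19 = 2261$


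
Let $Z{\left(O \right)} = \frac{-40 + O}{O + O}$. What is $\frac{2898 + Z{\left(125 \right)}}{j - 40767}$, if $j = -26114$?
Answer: $- \frac{144917}{3344050} \approx -0.043336$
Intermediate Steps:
$Z{\left(O \right)} = \frac{-40 + O}{2 O}$
$\frac{2898 + Z{\left(125 \right)}}{j - 40767} = \frac{2898 + \frac{-40 + 125}{2 \cdot 125}}{-26114 - 40767} = \frac{2898 + \frac{1}{2} \cdot \frac{1}{125} \cdot 85}{-66881} = \left(2898 + \frac{17}{50}\right) \left(- \frac{1}{66881}\right) = \frac{144917}{50} \left(- \frac{1}{66881}\right) = - \frac{144917}{3344050}$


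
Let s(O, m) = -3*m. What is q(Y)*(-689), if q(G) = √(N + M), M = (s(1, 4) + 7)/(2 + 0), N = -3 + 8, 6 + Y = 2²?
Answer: -689*√10/2 ≈ -1089.4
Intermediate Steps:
Y = -2 (Y = -6 + 2² = -6 + 4 = -2)
N = 5
M = -5/2 (M = (-3*4 + 7)/(2 + 0) = (-12 + 7)/2 = -5*½ = -5/2 ≈ -2.5000)
q(G) = √10/2 (q(G) = √(5 - 5/2) = √(5/2) = √10/2)
q(Y)*(-689) = (√10/2)*(-689) = -689*√10/2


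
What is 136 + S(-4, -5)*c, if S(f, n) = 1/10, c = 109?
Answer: 1469/10 ≈ 146.90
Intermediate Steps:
S(f, n) = 1/10
136 + S(-4, -5)*c = 136 + (1/10)*109 = 136 + 109/10 = 1469/10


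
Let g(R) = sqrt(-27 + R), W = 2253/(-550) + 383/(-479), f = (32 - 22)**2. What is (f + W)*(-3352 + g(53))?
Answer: -41992453188/131725 + 25055163*sqrt(26)/263450 ≈ -3.1830e+5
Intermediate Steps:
f = 100 (f = 10**2 = 100)
W = -1289837/263450 (W = 2253*(-1/550) + 383*(-1/479) = -2253/550 - 383/479 = -1289837/263450 ≈ -4.8959)
(f + W)*(-3352 + g(53)) = (100 - 1289837/263450)*(-3352 + sqrt(-27 + 53)) = 25055163*(-3352 + sqrt(26))/263450 = -41992453188/131725 + 25055163*sqrt(26)/263450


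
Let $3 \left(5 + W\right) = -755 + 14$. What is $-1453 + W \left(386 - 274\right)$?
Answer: $-29677$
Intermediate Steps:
$W = -252$ ($W = -5 + \frac{-755 + 14}{3} = -5 + \frac{1}{3} \left(-741\right) = -5 - 247 = -252$)
$-1453 + W \left(386 - 274\right) = -1453 - 252 \left(386 - 274\right) = -1453 - 28224 = -29677$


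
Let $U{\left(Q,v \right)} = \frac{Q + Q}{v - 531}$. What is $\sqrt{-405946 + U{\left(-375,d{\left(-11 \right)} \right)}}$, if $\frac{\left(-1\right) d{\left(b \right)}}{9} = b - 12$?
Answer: $\frac{i \sqrt{131525754}}{18} \approx 637.14 i$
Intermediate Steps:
$d{\left(b \right)} = 108 - 9 b$ ($d{\left(b \right)} = - 9 \left(b - 12\right) = - 9 \left(-12 + b\right) = 108 - 9 b$)
$U{\left(Q,v \right)} = \frac{2 Q}{-531 + v}$
$\sqrt{-405946 + U{\left(-375,d{\left(-11 \right)} \right)}} = \sqrt{-405946 + 2 \left(-375\right) \frac{1}{-531 + \left(108 - -99\right)}} = \sqrt{-405946 + 2 \left(-375\right) \frac{1}{-531 + \left(108 + 99\right)}} = \sqrt{-405946 + 2 \left(-375\right) \frac{1}{-531 + 207}} = \sqrt{-405946 + 2 \left(-375\right) \frac{1}{-324}} = \sqrt{-405946 + 2 \left(-375\right) \left(- \frac{1}{324}\right)} = \sqrt{-405946 + \frac{125}{54}} = \sqrt{- \frac{21920959}{54}} = \frac{i \sqrt{131525754}}{18}$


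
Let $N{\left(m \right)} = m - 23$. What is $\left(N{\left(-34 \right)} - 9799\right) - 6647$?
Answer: $-16503$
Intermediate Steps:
$N{\left(m \right)} = -23 + m$
$\left(N{\left(-34 \right)} - 9799\right) - 6647 = \left(\left(-23 - 34\right) - 9799\right) - 6647 = \left(-57 - 9799\right) - 6647 = -9856 - 6647 = -16503$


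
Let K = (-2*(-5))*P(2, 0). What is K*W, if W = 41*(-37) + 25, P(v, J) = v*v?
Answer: -59680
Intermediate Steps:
P(v, J) = v²
K = 40 (K = -2*(-5)*2² = 10*4 = 40)
W = -1492 (W = -1517 + 25 = -1492)
K*W = 40*(-1492) = -59680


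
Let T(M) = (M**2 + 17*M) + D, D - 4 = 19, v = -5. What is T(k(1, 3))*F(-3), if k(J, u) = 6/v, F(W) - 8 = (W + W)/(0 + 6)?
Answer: 707/25 ≈ 28.280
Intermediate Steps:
D = 23 (D = 4 + 19 = 23)
F(W) = 8 + W/3 (F(W) = 8 + (W + W)/(0 + 6) = 8 + (2*W)/6 = 8 + (2*W)*(1/6) = 8 + W/3)
k(J, u) = -6/5 (k(J, u) = 6/(-5) = 6*(-1/5) = -6/5)
T(M) = 23 + M**2 + 17*M (T(M) = (M**2 + 17*M) + 23 = 23 + M**2 + 17*M)
T(k(1, 3))*F(-3) = (23 + (-6/5)**2 + 17*(-6/5))*(8 + (1/3)*(-3)) = (23 + 36/25 - 102/5)*(8 - 1) = (101/25)*7 = 707/25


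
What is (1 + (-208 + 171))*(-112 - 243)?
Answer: 12780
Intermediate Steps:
(1 + (-208 + 171))*(-112 - 243) = (1 - 37)*(-355) = -36*(-355) = 12780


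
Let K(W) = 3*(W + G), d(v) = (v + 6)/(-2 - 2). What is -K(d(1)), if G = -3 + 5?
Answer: -¾ ≈ -0.75000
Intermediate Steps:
G = 2
d(v) = -3/2 - v/4 (d(v) = (6 + v)/(-4) = (6 + v)*(-¼) = -3/2 - v/4)
K(W) = 6 + 3*W (K(W) = 3*(W + 2) = 3*(2 + W) = 6 + 3*W)
-K(d(1)) = -(6 + 3*(-3/2 - ¼*1)) = -(6 + 3*(-3/2 - ¼)) = -(6 + 3*(-7/4)) = -(6 - 21/4) = -1*¾ = -¾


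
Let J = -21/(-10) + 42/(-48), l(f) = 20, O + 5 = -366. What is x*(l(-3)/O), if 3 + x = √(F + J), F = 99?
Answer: 60/371 - √40090/371 ≈ -0.37796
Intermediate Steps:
O = -371 (O = -5 - 366 = -371)
J = 49/40 (J = -21*(-⅒) + 42*(-1/48) = 21/10 - 7/8 = 49/40 ≈ 1.2250)
x = -3 + √40090/20 (x = -3 + √(99 + 49/40) = -3 + √(4009/40) = -3 + √40090/20 ≈ 7.0112)
x*(l(-3)/O) = (-3 + √40090/20)*(20/(-371)) = (-3 + √40090/20)*(20*(-1/371)) = (-3 + √40090/20)*(-20/371) = 60/371 - √40090/371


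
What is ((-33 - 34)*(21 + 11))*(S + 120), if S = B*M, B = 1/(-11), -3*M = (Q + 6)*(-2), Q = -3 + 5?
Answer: -8455936/33 ≈ -2.5624e+5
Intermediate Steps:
Q = 2
M = 16/3 (M = -(2 + 6)*(-2)/3 = -8*(-2)/3 = -⅓*(-16) = 16/3 ≈ 5.3333)
B = -1/11 ≈ -0.090909
S = -16/33 (S = -1/11*16/3 = -16/33 ≈ -0.48485)
((-33 - 34)*(21 + 11))*(S + 120) = ((-33 - 34)*(21 + 11))*(-16/33 + 120) = -67*32*(3944/33) = -2144*3944/33 = -8455936/33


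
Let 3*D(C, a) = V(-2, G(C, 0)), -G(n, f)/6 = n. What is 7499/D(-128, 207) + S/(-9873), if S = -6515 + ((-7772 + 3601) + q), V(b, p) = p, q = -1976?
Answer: 77279099/2527488 ≈ 30.575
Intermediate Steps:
G(n, f) = -6*n
S = -12662 (S = -6515 + ((-7772 + 3601) - 1976) = -6515 + (-4171 - 1976) = -6515 - 6147 = -12662)
D(C, a) = -2*C (D(C, a) = (-6*C)/3 = -2*C)
7499/D(-128, 207) + S/(-9873) = 7499/((-2*(-128))) - 12662/(-9873) = 7499/256 - 12662*(-1/9873) = 7499*(1/256) + 12662/9873 = 7499/256 + 12662/9873 = 77279099/2527488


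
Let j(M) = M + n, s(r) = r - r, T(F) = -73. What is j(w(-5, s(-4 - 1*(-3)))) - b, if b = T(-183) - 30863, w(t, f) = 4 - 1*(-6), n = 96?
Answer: 31042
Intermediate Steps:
s(r) = 0
w(t, f) = 10 (w(t, f) = 4 + 6 = 10)
j(M) = 96 + M (j(M) = M + 96 = 96 + M)
b = -30936 (b = -73 - 30863 = -30936)
j(w(-5, s(-4 - 1*(-3)))) - b = (96 + 10) - 1*(-30936) = 106 + 30936 = 31042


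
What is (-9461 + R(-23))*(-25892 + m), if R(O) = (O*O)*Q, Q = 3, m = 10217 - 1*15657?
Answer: 246708168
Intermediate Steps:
m = -5440 (m = 10217 - 15657 = -5440)
R(O) = 3*O**2 (R(O) = (O*O)*3 = O**2*3 = 3*O**2)
(-9461 + R(-23))*(-25892 + m) = (-9461 + 3*(-23)**2)*(-25892 - 5440) = (-9461 + 3*529)*(-31332) = (-9461 + 1587)*(-31332) = -7874*(-31332) = 246708168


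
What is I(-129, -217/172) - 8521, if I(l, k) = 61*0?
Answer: -8521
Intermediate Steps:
I(l, k) = 0
I(-129, -217/172) - 8521 = 0 - 8521 = -8521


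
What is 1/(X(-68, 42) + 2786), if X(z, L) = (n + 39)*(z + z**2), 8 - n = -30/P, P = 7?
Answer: 7/1655106 ≈ 4.2293e-6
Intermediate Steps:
n = 86/7 (n = 8 - (-30)/7 = 8 - 1*(-30/7) = 8 + 30/7 = 86/7 ≈ 12.286)
X(z, L) = 359*z/7 + 359*z**2/7 (X(z, L) = (86/7 + 39)*(z + z**2) = 359*(z + z**2)/7 = 359*z/7 + 359*z**2/7)
1/(X(-68, 42) + 2786) = 1/((359/7)*(-68)*(1 - 68) + 2786) = 1/((359/7)*(-68)*(-67) + 2786) = 1/(1635604/7 + 2786) = 1/(1655106/7) = 7/1655106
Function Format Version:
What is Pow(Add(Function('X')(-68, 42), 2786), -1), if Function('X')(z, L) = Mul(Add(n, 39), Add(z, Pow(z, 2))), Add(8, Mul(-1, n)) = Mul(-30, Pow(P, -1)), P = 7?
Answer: Rational(7, 1655106) ≈ 4.2293e-6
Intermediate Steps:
n = Rational(86, 7) (n = Add(8, Mul(-1, Mul(-30, Pow(7, -1)))) = Add(8, Mul(-1, Mul(-30, Rational(1, 7)))) = Add(8, Mul(-1, Rational(-30, 7))) = Add(8, Rational(30, 7)) = Rational(86, 7) ≈ 12.286)
Function('X')(z, L) = Add(Mul(Rational(359, 7), z), Mul(Rational(359, 7), Pow(z, 2))) (Function('X')(z, L) = Mul(Add(Rational(86, 7), 39), Add(z, Pow(z, 2))) = Mul(Rational(359, 7), Add(z, Pow(z, 2))) = Add(Mul(Rational(359, 7), z), Mul(Rational(359, 7), Pow(z, 2))))
Pow(Add(Function('X')(-68, 42), 2786), -1) = Pow(Add(Mul(Rational(359, 7), -68, Add(1, -68)), 2786), -1) = Pow(Add(Mul(Rational(359, 7), -68, -67), 2786), -1) = Pow(Add(Rational(1635604, 7), 2786), -1) = Pow(Rational(1655106, 7), -1) = Rational(7, 1655106)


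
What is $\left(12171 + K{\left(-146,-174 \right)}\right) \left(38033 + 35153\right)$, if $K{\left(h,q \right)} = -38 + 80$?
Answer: $893820618$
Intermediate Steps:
$K{\left(h,q \right)} = 42$
$\left(12171 + K{\left(-146,-174 \right)}\right) \left(38033 + 35153\right) = \left(12171 + 42\right) \left(38033 + 35153\right) = 12213 \cdot 73186 = 893820618$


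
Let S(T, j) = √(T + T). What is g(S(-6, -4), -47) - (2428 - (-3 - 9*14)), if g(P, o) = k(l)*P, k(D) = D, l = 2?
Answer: -2557 + 4*I*√3 ≈ -2557.0 + 6.9282*I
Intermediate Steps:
S(T, j) = √2*√T (S(T, j) = √(2*T) = √2*√T)
g(P, o) = 2*P
g(S(-6, -4), -47) - (2428 - (-3 - 9*14)) = 2*(√2*√(-6)) - (2428 - (-3 - 9*14)) = 2*(√2*(I*√6)) - (2428 - (-3 - 126)) = 2*(2*I*√3) - (2428 - 1*(-129)) = 4*I*√3 - (2428 + 129) = 4*I*√3 - 1*2557 = 4*I*√3 - 2557 = -2557 + 4*I*√3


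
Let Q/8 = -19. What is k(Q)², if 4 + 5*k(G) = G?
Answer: 24336/25 ≈ 973.44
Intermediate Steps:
Q = -152 (Q = 8*(-19) = -152)
k(G) = -⅘ + G/5
k(Q)² = (-⅘ + (⅕)*(-152))² = (-⅘ - 152/5)² = (-156/5)² = 24336/25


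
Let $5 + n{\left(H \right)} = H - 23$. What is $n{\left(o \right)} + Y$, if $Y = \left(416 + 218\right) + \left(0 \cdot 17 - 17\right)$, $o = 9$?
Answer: $598$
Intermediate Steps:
$n{\left(H \right)} = -28 + H$ ($n{\left(H \right)} = -5 + \left(H - 23\right) = -5 + \left(-23 + H\right) = -28 + H$)
$Y = 617$ ($Y = 634 + \left(0 - 17\right) = 634 - 17 = 617$)
$n{\left(o \right)} + Y = \left(-28 + 9\right) + 617 = -19 + 617 = 598$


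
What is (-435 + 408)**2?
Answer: 729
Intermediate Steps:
(-435 + 408)**2 = (-27)**2 = 729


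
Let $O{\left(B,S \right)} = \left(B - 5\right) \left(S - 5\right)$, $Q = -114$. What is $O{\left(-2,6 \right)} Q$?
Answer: $798$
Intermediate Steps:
$O{\left(B,S \right)} = \left(-5 + B\right) \left(-5 + S\right)$
$O{\left(-2,6 \right)} Q = \left(25 - -10 - 30 - 12\right) \left(-114\right) = \left(25 + 10 - 30 - 12\right) \left(-114\right) = \left(-7\right) \left(-114\right) = 798$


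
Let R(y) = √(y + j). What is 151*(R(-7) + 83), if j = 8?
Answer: 12684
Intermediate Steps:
R(y) = √(8 + y) (R(y) = √(y + 8) = √(8 + y))
151*(R(-7) + 83) = 151*(√(8 - 7) + 83) = 151*(√1 + 83) = 151*(1 + 83) = 151*84 = 12684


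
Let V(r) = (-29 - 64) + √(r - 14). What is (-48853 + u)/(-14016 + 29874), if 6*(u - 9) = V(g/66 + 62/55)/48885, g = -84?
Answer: -4775477911/1550436660 + I*√42790/255822048900 ≈ -3.0801 + 8.086e-10*I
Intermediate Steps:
V(r) = -93 + √(-14 + r)
u = 879899/97770 + I*√42790/16132050 (u = 9 + ((-93 + √(-14 + (-84/66 + 62/55)))/48885)/6 = 9 + ((-93 + √(-14 + (-84*1/66 + 62*(1/55))))*(1/48885))/6 = 9 + ((-93 + √(-14 + (-14/11 + 62/55)))*(1/48885))/6 = 9 + ((-93 + √(-14 - 8/55))*(1/48885))/6 = 9 + ((-93 + √(-778/55))*(1/48885))/6 = 9 + ((-93 + I*√42790/55)*(1/48885))/6 = 9 + (-31/16295 + I*√42790/2688675)/6 = 9 + (-31/97770 + I*√42790/16132050) = 879899/97770 + I*√42790/16132050 ≈ 8.9997 + 1.2823e-5*I)
(-48853 + u)/(-14016 + 29874) = (-48853 + (879899/97770 + I*√42790/16132050))/(-14016 + 29874) = (-4775477911/97770 + I*√42790/16132050)/15858 = (-4775477911/97770 + I*√42790/16132050)*(1/15858) = -4775477911/1550436660 + I*√42790/255822048900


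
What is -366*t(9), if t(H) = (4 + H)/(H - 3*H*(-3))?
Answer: -793/15 ≈ -52.867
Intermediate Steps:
t(H) = (4 + H)/(10*H) (t(H) = (4 + H)/(H + 9*H) = (4 + H)/((10*H)) = (4 + H)*(1/(10*H)) = (4 + H)/(10*H))
-366*t(9) = -183*(4 + 9)/(5*9) = -183*13/(5*9) = -366*13/90 = -793/15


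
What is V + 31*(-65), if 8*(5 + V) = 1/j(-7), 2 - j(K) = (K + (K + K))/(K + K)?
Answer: -8079/4 ≈ -2019.8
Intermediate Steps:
j(K) = ½ (j(K) = 2 - (K + (K + K))/(K + K) = 2 - (K + 2*K)/(2*K) = 2 - 3*K*1/(2*K) = 2 - 1*3/2 = 2 - 3/2 = ½)
V = -19/4 (V = -5 + 1/(8*(½)) = -5 + (⅛)*2 = -5 + ¼ = -19/4 ≈ -4.7500)
V + 31*(-65) = -19/4 + 31*(-65) = -19/4 - 2015 = -8079/4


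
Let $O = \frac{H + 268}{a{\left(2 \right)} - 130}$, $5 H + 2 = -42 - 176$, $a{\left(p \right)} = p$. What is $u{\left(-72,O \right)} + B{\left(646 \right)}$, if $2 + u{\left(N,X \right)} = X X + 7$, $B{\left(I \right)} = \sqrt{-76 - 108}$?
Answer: $\frac{129}{16} + 2 i \sqrt{46} \approx 8.0625 + 13.565 i$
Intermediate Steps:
$H = -44$ ($H = - \frac{2}{5} + \frac{-42 - 176}{5} = - \frac{2}{5} + \frac{1}{5} \left(-218\right) = - \frac{2}{5} - \frac{218}{5} = -44$)
$B{\left(I \right)} = 2 i \sqrt{46}$ ($B{\left(I \right)} = \sqrt{-184} = 2 i \sqrt{46}$)
$O = - \frac{7}{4}$ ($O = \frac{-44 + 268}{2 - 130} = \frac{224}{-128} = 224 \left(- \frac{1}{128}\right) = - \frac{7}{4} \approx -1.75$)
$u{\left(N,X \right)} = 5 + X^{2}$ ($u{\left(N,X \right)} = -2 + \left(X X + 7\right) = -2 + \left(X^{2} + 7\right) = -2 + \left(7 + X^{2}\right) = 5 + X^{2}$)
$u{\left(-72,O \right)} + B{\left(646 \right)} = \left(5 + \left(- \frac{7}{4}\right)^{2}\right) + 2 i \sqrt{46} = \left(5 + \frac{49}{16}\right) + 2 i \sqrt{46} = \frac{129}{16} + 2 i \sqrt{46}$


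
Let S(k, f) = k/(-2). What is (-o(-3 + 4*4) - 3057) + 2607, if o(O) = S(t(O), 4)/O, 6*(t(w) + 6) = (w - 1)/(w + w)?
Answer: -152177/338 ≈ -450.23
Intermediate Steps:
t(w) = -6 + (-1 + w)/(12*w) (t(w) = -6 + ((w - 1)/(w + w))/6 = -6 + ((-1 + w)/((2*w)))/6 = -6 + ((-1 + w)*(1/(2*w)))/6 = -6 + ((-1 + w)/(2*w))/6 = -6 + (-1 + w)/(12*w))
S(k, f) = -k/2 (S(k, f) = k*(-1/2) = -k/2)
o(O) = -(-1 - 71*O)/(24*O**2) (o(O) = (-(-1 - 71*O)/(24*O))/O = -(-1 - 71*O)/(24*O**2))
(-o(-3 + 4*4) - 3057) + 2607 = (-(1 + 71*(-3 + 4*4))/(24*(-3 + 4*4)**2) - 3057) + 2607 = (-(1 + 71*(-3 + 16))/(24*(-3 + 16)**2) - 3057) + 2607 = (-(1 + 71*13)/(24*13**2) - 3057) + 2607 = (-(1 + 923)/(24*169) - 3057) + 2607 = (-924/(24*169) - 3057) + 2607 = (-1*77/338 - 3057) + 2607 = (-77/338 - 3057) + 2607 = -1033343/338 + 2607 = -152177/338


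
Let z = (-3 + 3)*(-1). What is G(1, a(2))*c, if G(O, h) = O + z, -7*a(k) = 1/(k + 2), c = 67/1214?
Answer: 67/1214 ≈ 0.055189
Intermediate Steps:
c = 67/1214 (c = 67*(1/1214) = 67/1214 ≈ 0.055189)
a(k) = -1/(7*(2 + k)) (a(k) = -1/(7*(k + 2)) = -1/(7*(2 + k)))
z = 0 (z = 0*(-1) = 0)
G(O, h) = O (G(O, h) = O + 0 = O)
G(1, a(2))*c = 1*(67/1214) = 67/1214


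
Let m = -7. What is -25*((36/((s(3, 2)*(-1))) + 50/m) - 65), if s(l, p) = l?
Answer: 14725/7 ≈ 2103.6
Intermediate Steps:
-25*((36/((s(3, 2)*(-1))) + 50/m) - 65) = -25*((36/((3*(-1))) + 50/(-7)) - 65) = -25*((36/(-3) + 50*(-⅐)) - 65) = -25*((36*(-⅓) - 50/7) - 65) = -25*((-12 - 50/7) - 65) = -25*(-134/7 - 65) = -25*(-589/7) = 14725/7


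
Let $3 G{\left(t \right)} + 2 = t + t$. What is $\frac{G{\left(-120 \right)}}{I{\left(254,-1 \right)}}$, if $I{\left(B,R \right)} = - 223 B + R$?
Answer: $\frac{242}{169929} \approx 0.0014241$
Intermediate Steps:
$G{\left(t \right)} = - \frac{2}{3} + \frac{2 t}{3}$ ($G{\left(t \right)} = - \frac{2}{3} + \frac{t + t}{3} = - \frac{2}{3} + \frac{2 t}{3}$)
$I{\left(B,R \right)} = R - 223 B$
$\frac{G{\left(-120 \right)}}{I{\left(254,-1 \right)}} = \frac{- \frac{2}{3} + \frac{2}{3} \left(-120\right)}{-1 - 56642} = \frac{- \frac{2}{3} - 80}{-1 - 56642} = - \frac{242}{3 \left(-56643\right)} = \left(- \frac{242}{3}\right) \left(- \frac{1}{56643}\right) = \frac{242}{169929}$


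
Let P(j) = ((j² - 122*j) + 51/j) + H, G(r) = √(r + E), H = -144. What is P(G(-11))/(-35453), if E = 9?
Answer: 146/35453 + 295*I*√2/70906 ≈ 0.0041181 + 0.0058837*I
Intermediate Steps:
G(r) = √(9 + r) (G(r) = √(r + 9) = √(9 + r))
P(j) = -144 + j² - 122*j + 51/j (P(j) = ((j² - 122*j) + 51/j) - 144 = (j² - 122*j + 51/j) - 144 = -144 + j² - 122*j + 51/j)
P(G(-11))/(-35453) = (-144 + (√(9 - 11))² - 122*√(9 - 11) + 51/(√(9 - 11)))/(-35453) = (-144 + (√(-2))² - 122*I*√2 + 51/(√(-2)))*(-1/35453) = (-144 + (I*√2)² - 122*I*√2 + 51/((I*√2)))*(-1/35453) = (-144 - 2 - 122*I*√2 + 51*(-I*√2/2))*(-1/35453) = (-144 - 2 - 122*I*√2 - 51*I*√2/2)*(-1/35453) = (-146 - 295*I*√2/2)*(-1/35453) = 146/35453 + 295*I*√2/70906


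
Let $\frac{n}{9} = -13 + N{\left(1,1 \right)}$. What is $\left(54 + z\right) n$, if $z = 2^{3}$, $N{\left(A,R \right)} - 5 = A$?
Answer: $-3906$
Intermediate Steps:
$N{\left(A,R \right)} = 5 + A$
$n = -63$ ($n = 9 \left(-13 + \left(5 + 1\right)\right) = 9 \left(-13 + 6\right) = 9 \left(-7\right) = -63$)
$z = 8$
$\left(54 + z\right) n = \left(54 + 8\right) \left(-63\right) = 62 \left(-63\right) = -3906$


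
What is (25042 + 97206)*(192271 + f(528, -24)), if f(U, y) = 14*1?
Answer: 23506456680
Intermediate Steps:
f(U, y) = 14
(25042 + 97206)*(192271 + f(528, -24)) = (25042 + 97206)*(192271 + 14) = 122248*192285 = 23506456680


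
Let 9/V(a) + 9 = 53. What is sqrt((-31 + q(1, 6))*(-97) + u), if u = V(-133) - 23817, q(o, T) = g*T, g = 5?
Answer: I*sqrt(11480381)/22 ≈ 154.01*I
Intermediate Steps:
V(a) = 9/44 (V(a) = 9/(-9 + 53) = 9/44)
q(o, T) = 5*T
u = -1047939/44 (u = 9/44 - 23817 = -1047939/44 ≈ -23817.)
sqrt((-31 + q(1, 6))*(-97) + u) = sqrt((-31 + 5*6)*(-97) - 1047939/44) = sqrt((-31 + 30)*(-97) - 1047939/44) = sqrt(-1*(-97) - 1047939/44) = sqrt(97 - 1047939/44) = sqrt(-1043671/44) = I*sqrt(11480381)/22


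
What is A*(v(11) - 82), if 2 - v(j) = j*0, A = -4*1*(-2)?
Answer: -640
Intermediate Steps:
A = 8 (A = -4*(-2) = 8)
v(j) = 2 (v(j) = 2 - j*0 = 2 - 1*0 = 2 + 0 = 2)
A*(v(11) - 82) = 8*(2 - 82) = 8*(-80) = -640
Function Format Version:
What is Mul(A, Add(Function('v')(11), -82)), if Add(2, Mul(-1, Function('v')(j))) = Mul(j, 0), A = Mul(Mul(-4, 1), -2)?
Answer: -640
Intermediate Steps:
A = 8 (A = Mul(-4, -2) = 8)
Function('v')(j) = 2 (Function('v')(j) = Add(2, Mul(-1, Mul(j, 0))) = Add(2, Mul(-1, 0)) = Add(2, 0) = 2)
Mul(A, Add(Function('v')(11), -82)) = Mul(8, Add(2, -82)) = Mul(8, -80) = -640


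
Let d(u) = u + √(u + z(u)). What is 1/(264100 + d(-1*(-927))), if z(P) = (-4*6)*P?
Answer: 265027/70239332050 - 3*I*√2369/70239332050 ≈ 3.7732e-6 - 2.0789e-9*I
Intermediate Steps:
z(P) = -24*P
d(u) = u + √23*√(-u) (d(u) = u + √(u - 24*u) = u + √(-23*u) = u + √23*√(-u))
1/(264100 + d(-1*(-927))) = 1/(264100 + (-1*(-927) + √23*√(-(-1)*(-927)))) = 1/(264100 + (927 + √23*√(-1*927))) = 1/(264100 + (927 + √23*√(-927))) = 1/(264100 + (927 + √23*(3*I*√103))) = 1/(264100 + (927 + 3*I*√2369)) = 1/(265027 + 3*I*√2369)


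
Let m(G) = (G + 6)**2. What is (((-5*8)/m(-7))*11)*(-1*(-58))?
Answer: -25520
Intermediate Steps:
m(G) = (6 + G)**2
(((-5*8)/m(-7))*11)*(-1*(-58)) = (((-5*8)/((6 - 7)**2))*11)*(-1*(-58)) = (-40/((-1)**2)*11)*58 = (-40/1*11)*58 = (-40*1*11)*58 = -40*11*58 = -440*58 = -25520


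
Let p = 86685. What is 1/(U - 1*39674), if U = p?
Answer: 1/47011 ≈ 2.1272e-5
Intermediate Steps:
U = 86685
1/(U - 1*39674) = 1/(86685 - 1*39674) = 1/(86685 - 39674) = 1/47011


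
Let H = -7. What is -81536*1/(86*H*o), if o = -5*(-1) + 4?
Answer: 5824/387 ≈ 15.049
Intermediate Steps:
o = 9 (o = 5 + 4 = 9)
-81536*1/(86*H*o) = -81536/(-7*86*9) = -81536/((-602*9)) = -81536/(-5418) = -81536*(-1/5418) = 5824/387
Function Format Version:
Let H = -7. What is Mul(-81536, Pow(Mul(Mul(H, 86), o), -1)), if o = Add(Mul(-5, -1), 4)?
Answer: Rational(5824, 387) ≈ 15.049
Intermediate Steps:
o = 9 (o = Add(5, 4) = 9)
Mul(-81536, Pow(Mul(Mul(H, 86), o), -1)) = Mul(-81536, Pow(Mul(Mul(-7, 86), 9), -1)) = Mul(-81536, Pow(Mul(-602, 9), -1)) = Mul(-81536, Pow(-5418, -1)) = Mul(-81536, Rational(-1, 5418)) = Rational(5824, 387)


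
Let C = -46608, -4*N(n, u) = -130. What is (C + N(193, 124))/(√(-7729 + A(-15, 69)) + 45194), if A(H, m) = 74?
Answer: -2104933147/2042505291 + 93151*I*√7655/4085010582 ≈ -1.0306 + 0.0019951*I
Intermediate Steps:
N(n, u) = 65/2 (N(n, u) = -¼*(-130) = 65/2)
(C + N(193, 124))/(√(-7729 + A(-15, 69)) + 45194) = (-46608 + 65/2)/(√(-7729 + 74) + 45194) = -93151/(2*(√(-7655) + 45194)) = -93151/(2*(I*√7655 + 45194)) = -93151/(2*(45194 + I*√7655))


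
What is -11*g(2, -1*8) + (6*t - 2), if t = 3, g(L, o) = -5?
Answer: 71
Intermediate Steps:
-11*g(2, -1*8) + (6*t - 2) = -11*(-5) + (6*3 - 2) = 55 + (18 - 2) = 55 + 16 = 71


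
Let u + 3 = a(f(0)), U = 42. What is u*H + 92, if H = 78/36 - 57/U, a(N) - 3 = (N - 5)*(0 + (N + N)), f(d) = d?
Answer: 92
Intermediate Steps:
a(N) = 3 + 2*N*(-5 + N) (a(N) = 3 + (N - 5)*(0 + (N + N)) = 3 + (-5 + N)*(0 + 2*N) = 3 + (-5 + N)*(2*N) = 3 + 2*N*(-5 + N))
u = 0 (u = -3 + (3 - 10*0 + 2*0²) = -3 + (3 + 0 + 2*0) = -3 + (3 + 0 + 0) = -3 + 3 = 0)
H = 17/21 (H = 78/36 - 57/42 = 78*(1/36) - 57*1/42 = 13/6 - 19/14 = 17/21 ≈ 0.80952)
u*H + 92 = 0*(17/21) + 92 = 0 + 92 = 92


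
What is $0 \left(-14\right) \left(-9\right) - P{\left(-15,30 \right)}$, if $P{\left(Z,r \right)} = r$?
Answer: $-30$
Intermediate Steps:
$0 \left(-14\right) \left(-9\right) - P{\left(-15,30 \right)} = 0 \left(-14\right) \left(-9\right) - 30 = 0 \left(-9\right) - 30 = 0 - 30 = -30$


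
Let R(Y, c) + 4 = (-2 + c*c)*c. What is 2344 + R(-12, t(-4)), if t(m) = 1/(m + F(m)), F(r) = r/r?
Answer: 63197/27 ≈ 2340.6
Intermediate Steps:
F(r) = 1
t(m) = 1/(1 + m) (t(m) = 1/(m + 1) = 1/(1 + m))
R(Y, c) = -4 + c*(-2 + c²) (R(Y, c) = -4 + (-2 + c*c)*c = -4 + (-2 + c²)*c = -4 + c*(-2 + c²))
2344 + R(-12, t(-4)) = 2344 + (-4 + (1/(1 - 4))³ - 2/(1 - 4)) = 2344 + (-4 + (1/(-3))³ - 2/(-3)) = 2344 + (-4 + (-⅓)³ - 2*(-⅓)) = 2344 + (-4 - 1/27 + ⅔) = 2344 - 91/27 = 63197/27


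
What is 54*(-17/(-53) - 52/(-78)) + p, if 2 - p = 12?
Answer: 2296/53 ≈ 43.321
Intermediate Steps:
p = -10 (p = 2 - 1*12 = 2 - 12 = -10)
54*(-17/(-53) - 52/(-78)) + p = 54*(-17/(-53) - 52/(-78)) - 10 = 54*(-17*(-1/53) - 52*(-1/78)) - 10 = 54*(17/53 + 2/3) - 10 = 54*(157/159) - 10 = 2826/53 - 10 = 2296/53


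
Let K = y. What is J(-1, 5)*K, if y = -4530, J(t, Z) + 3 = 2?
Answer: 4530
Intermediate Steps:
J(t, Z) = -1 (J(t, Z) = -3 + 2 = -1)
K = -4530
J(-1, 5)*K = -1*(-4530) = 4530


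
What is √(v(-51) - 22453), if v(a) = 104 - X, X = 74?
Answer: I*√22423 ≈ 149.74*I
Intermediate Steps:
v(a) = 30 (v(a) = 104 - 1*74 = 104 - 74 = 30)
√(v(-51) - 22453) = √(30 - 22453) = √(-22423) = I*√22423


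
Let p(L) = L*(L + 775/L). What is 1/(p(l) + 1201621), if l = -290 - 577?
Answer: 1/1954085 ≈ 5.1175e-7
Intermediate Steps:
l = -867
1/(p(l) + 1201621) = 1/((775 + (-867)²) + 1201621) = 1/((775 + 751689) + 1201621) = 1/(752464 + 1201621) = 1/1954085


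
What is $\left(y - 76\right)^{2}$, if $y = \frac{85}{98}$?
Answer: $\frac{54213769}{9604} \approx 5644.9$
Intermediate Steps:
$y = \frac{85}{98}$ ($y = 85 \cdot \frac{1}{98} = \frac{85}{98} \approx 0.86735$)
$\left(y - 76\right)^{2} = \left(\frac{85}{98} - 76\right)^{2} = \left(- \frac{7363}{98}\right)^{2} = \frac{54213769}{9604}$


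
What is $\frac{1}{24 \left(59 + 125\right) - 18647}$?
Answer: $- \frac{1}{14231} \approx -7.0269 \cdot 10^{-5}$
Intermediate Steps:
$\frac{1}{24 \left(59 + 125\right) - 18647} = \frac{1}{24 \cdot 184 - 18647} = \frac{1}{4416 - 18647} = \frac{1}{-14231} = - \frac{1}{14231}$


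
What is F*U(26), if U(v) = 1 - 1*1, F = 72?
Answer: 0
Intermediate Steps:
U(v) = 0 (U(v) = 1 - 1 = 0)
F*U(26) = 72*0 = 0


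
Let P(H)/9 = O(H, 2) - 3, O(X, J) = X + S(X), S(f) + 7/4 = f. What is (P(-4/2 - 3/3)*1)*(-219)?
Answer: 84753/4 ≈ 21188.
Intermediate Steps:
S(f) = -7/4 + f
O(X, J) = -7/4 + 2*X (O(X, J) = X + (-7/4 + X) = -7/4 + 2*X)
P(H) = -171/4 + 18*H (P(H) = 9*((-7/4 + 2*H) - 3) = 9*(-19/4 + 2*H) = -171/4 + 18*H)
(P(-4/2 - 3/3)*1)*(-219) = ((-171/4 + 18*(-4/2 - 3/3))*1)*(-219) = ((-171/4 + 18*(-4*½ - 3*⅓))*1)*(-219) = ((-171/4 + 18*(-2 - 1))*1)*(-219) = ((-171/4 + 18*(-3))*1)*(-219) = ((-171/4 - 54)*1)*(-219) = -387/4*1*(-219) = -387/4*(-219) = 84753/4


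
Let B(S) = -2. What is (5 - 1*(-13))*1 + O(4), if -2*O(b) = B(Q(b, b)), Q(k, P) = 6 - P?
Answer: 19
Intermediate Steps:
O(b) = 1 (O(b) = -½*(-2) = 1)
(5 - 1*(-13))*1 + O(4) = (5 - 1*(-13))*1 + 1 = (5 + 13)*1 + 1 = 18*1 + 1 = 18 + 1 = 19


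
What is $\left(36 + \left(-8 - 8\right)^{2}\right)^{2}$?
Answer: $85264$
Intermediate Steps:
$\left(36 + \left(-8 - 8\right)^{2}\right)^{2} = \left(36 + \left(-16\right)^{2}\right)^{2} = \left(36 + 256\right)^{2} = 292^{2} = 85264$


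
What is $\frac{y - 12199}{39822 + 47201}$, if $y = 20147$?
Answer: $\frac{7948}{87023} \approx 0.091332$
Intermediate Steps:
$\frac{y - 12199}{39822 + 47201} = \frac{20147 - 12199}{39822 + 47201} = \frac{7948}{87023}$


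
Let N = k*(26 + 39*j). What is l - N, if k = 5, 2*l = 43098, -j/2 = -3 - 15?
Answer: 14399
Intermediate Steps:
j = 36 (j = -2*(-3 - 15) = -2*(-18) = 36)
l = 21549 (l = (½)*43098 = 21549)
N = 7150 (N = 5*(26 + 39*36) = 5*(26 + 1404) = 5*1430 = 7150)
l - N = 21549 - 1*7150 = 21549 - 7150 = 14399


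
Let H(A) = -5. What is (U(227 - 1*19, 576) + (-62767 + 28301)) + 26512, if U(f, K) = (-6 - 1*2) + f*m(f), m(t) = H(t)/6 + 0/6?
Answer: -24406/3 ≈ -8135.3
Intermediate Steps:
m(t) = -5/6 (m(t) = -5/6 + 0/6 = -5*1/6 + 0*(1/6) = -5/6 + 0 = -5/6)
U(f, K) = -8 - 5*f/6 (U(f, K) = (-6 - 1*2) + f*(-5/6) = (-6 - 2) - 5*f/6 = -8 - 5*f/6)
(U(227 - 1*19, 576) + (-62767 + 28301)) + 26512 = ((-8 - 5*(227 - 1*19)/6) + (-62767 + 28301)) + 26512 = ((-8 - 5*(227 - 19)/6) - 34466) + 26512 = ((-8 - 5/6*208) - 34466) + 26512 = ((-8 - 520/3) - 34466) + 26512 = (-544/3 - 34466) + 26512 = -103942/3 + 26512 = -24406/3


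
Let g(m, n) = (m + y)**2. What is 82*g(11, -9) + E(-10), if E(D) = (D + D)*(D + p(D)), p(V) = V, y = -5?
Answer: 3352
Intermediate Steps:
g(m, n) = (-5 + m)**2 (g(m, n) = (m - 5)**2 = (-5 + m)**2)
E(D) = 4*D**2 (E(D) = (D + D)*(D + D) = (2*D)*(2*D) = 4*D**2)
82*g(11, -9) + E(-10) = 82*(-5 + 11)**2 + 4*(-10)**2 = 82*6**2 + 4*100 = 82*36 + 400 = 2952 + 400 = 3352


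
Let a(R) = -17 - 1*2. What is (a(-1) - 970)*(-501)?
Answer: 495489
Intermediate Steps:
a(R) = -19 (a(R) = -17 - 2 = -19)
(a(-1) - 970)*(-501) = (-19 - 970)*(-501) = -989*(-501) = 495489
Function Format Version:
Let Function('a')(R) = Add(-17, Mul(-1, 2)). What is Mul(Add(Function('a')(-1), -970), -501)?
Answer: 495489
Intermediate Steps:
Function('a')(R) = -19 (Function('a')(R) = Add(-17, -2) = -19)
Mul(Add(Function('a')(-1), -970), -501) = Mul(Add(-19, -970), -501) = Mul(-989, -501) = 495489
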